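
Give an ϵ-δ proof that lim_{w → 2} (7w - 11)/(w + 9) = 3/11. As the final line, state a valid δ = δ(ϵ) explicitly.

Suppose ϵ > 0. We want δ > 0 with 0 < |w − 2| < δ ⇒ |(7w - 11)/(w + 9) − (3/11)| < ϵ.
Combining over a common denominator, (7w - 11)/(w + 9) − (3/11) = [(7w - 11)·11 − 3·(w + 9)] / [11·(w + 9)] = 74(w − 2) / (11(w + 9)).
So |(7w - 11)/(w + 9) − (3/11)| = 74|w − 2| / (11·|w + 9|).
Require δ ≤ 11/2, so |w + 9| ≥ |11| − |w − 2| > 11 − 11/2 = 11/2.
Hence |(7w - 11)/(w + 9) − (3/11)| < 74|w − 2|/(11·(11/2)) = (148/121)|w − 2|, which is < ϵ once |w − 2| < (121/148)ϵ.
Take δ = min(11/2, (121/148)ϵ). Then 0 < |w − 2| < δ forces both bounds, so |(7w - 11)/(w + 9) − (3/11)| < ϵ.

δ = min(11/2, (121/148)ϵ)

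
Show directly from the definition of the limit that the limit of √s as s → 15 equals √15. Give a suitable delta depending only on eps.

Let eps > 0 be given. We want delta > 0 such that 0 < |s − 15| < delta implies |√s − √15| < eps.
Multiplying by the conjugate, |√s − √15| = |s − 15|/(√s + √15).
Restrict delta ≤ 15 so that |s − 15| < 15 forces s > 0, and then √s + √15 > √15.
Hence |√s − √15| < |s − 15|/√15, which is < eps once |s − 15| < √15·eps.
Take delta = min(15, √15·eps). If 0 < |s − 15| < delta then s > 0 and |√s − √15| < |s − 15|/√15 < eps.

delta = min(15, √15·eps)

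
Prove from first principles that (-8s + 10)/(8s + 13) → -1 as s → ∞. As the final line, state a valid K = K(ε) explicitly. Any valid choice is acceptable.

K = (23/8)/ε

Suppose ε > 0. We seek K > 0 such that s > K implies |(-8s + 10)/(8s + 13) + 1| < ε.
(-8s + 10)/(8s + 13) + 1 = (8(-8s + 10) − (-8)(8s + 13)) / (8(8s + 13)) = 184/(8(8s + 13)).
For s > 0 we have 8s + 13 > 8s, so |(-8s + 10)/(8s + 13) + 1| = 184/(8(8s + 13)) < 184/(8·8s) = (23/8)/s.
Thus |(-8s + 10)/(8s + 13) + 1| < ε whenever s > (23/8)/ε.
Take K = (23/8)/ε. If s > K then |(-8s + 10)/(8s + 13) + 1| < (23/8)/s < ε.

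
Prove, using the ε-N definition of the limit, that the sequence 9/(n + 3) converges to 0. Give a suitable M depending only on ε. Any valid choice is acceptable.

Fix ε > 0. For n ≥ 1, |9/(n + 3) − 0| = 9/(n + 3) ≤ 9/n.
We need 9/n < ε, i.e. n > 9/ε.
Take M = 9/ε. If n > M then |9/(n + 3)| ≤ 9/n < ε.

M = 9/ε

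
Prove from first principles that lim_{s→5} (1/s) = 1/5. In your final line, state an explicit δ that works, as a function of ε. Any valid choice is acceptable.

Let ε > 0. We seek δ > 0 such that 0 < |s − 5| < δ implies |1/s − (1/5)| < ε.
|1/s − (1/5)| = |5 − s|/(5·|s|) = |s − 5|/(5|s|).
Require δ ≤ 5/2 so that |s| > 5 − 5/2 = 5/2, hence 5|s| > 25/2.
Then |1/s − (1/5)| < |s − 5|/(25/2), which is < ε when |s − 5| < (25/2)ε.
Take δ = min(5/2, (25/2)ε). Then 0 < |s − 5| < δ gives both |s − 5| < 5/2 and |s − 5| < (25/2)ε, so |1/s − (1/5)| < ε.

δ = min(5/2, (25/2)ε)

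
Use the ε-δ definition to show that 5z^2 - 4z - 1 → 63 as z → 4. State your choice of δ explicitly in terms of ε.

δ = min(1, ε/41)

Let ε > 0. We want δ > 0 such that 0 < |z − 4| < δ implies |(5z^2 - 4z - 1) − 63| < ε.
(5z^2 - 4z - 1) − 63 = 5z^2 - 4z - 64 = (z − 4)(5z + 16).
So |(5z^2 - 4z - 1) − 63| = |z − 4|·|5z + 16|.
Assume first that |z − 4| < 1, so |z| < 5. Then |5z + 16| ≤ 5·5 + 16 = 41.
Hence |(5z^2 - 4z - 1) − 63| ≤ 41|z − 4| < ε provided |z − 4| < ε/41.
Take δ = min(1, ε/41). Then 0 < |z − 4| < δ gives both |z − 4| < 1 and |z − 4| < ε/41, so |(5z^2 - 4z - 1) − 63| < ε.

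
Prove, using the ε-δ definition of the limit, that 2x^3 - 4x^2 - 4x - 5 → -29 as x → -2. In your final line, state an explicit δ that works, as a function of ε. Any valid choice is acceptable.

δ = min(1, ε/54)

Fix ε > 0. We want δ > 0 such that 0 < |x + 2| < δ implies |(2x^3 - 4x^2 - 4x - 5) + 29| < ε.
(2x^3 - 4x^2 - 4x - 5) + 29 = 2x^3 - 4x^2 - 4x + 24 = (x + 2)(2x^2 - 8x + 12).
So |(2x^3 - 4x^2 - 4x - 5) + 29| = |x + 2|·|2x^2 - 8x + 12|.
Assume first that |x + 2| < 1, so |x| < 3. Then |2x^2 - 8x + 12| ≤ 2·3^2 + 8·3 + 12 = 54.
Hence |(2x^3 - 4x^2 - 4x - 5) + 29| ≤ 54|x + 2| < ε provided |x + 2| < ε/54.
Choosing δ = min(1, ε/54) ensures both conditions, hence |(2x^3 - 4x^2 - 4x - 5) + 29| < ε.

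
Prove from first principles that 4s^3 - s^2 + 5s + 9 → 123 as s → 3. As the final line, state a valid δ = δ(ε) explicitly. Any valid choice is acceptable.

Let ε > 0 be given. We want δ > 0 such that 0 < |s − 3| < δ implies |(4s^3 - s^2 + 5s + 9) − 123| < ε.
(4s^3 - s^2 + 5s + 9) − 123 = 4s^3 - s^2 + 5s - 114 = (s − 3)(4s^2 + 11s + 38).
So |(4s^3 - s^2 + 5s + 9) − 123| = |s − 3|·|4s^2 + 11s + 38|.
Require δ ≤ 2. Then |s − 3| < 2 gives |s| < 5, and by the triangle inequality |4s^2 + 11s + 38| ≤ 4·5^2 + 11·5 + 38 = 193.
Hence |(4s^3 - s^2 + 5s + 9) − 123| ≤ 193|s − 3| < ε provided |s − 3| < ε/193.
Take δ = min(2, ε/193). Then 0 < |s − 3| < δ gives both |s − 3| < 2 and |s − 3| < ε/193, so |(4s^3 - s^2 + 5s + 9) − 123| < ε.

δ = min(2, ε/193)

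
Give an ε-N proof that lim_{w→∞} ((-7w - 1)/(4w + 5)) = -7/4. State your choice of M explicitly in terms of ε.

M = (31/16)/ε

Let ε > 0. We seek M > 0 such that w > M implies |(-7w - 1)/(4w + 5) + 7/4| < ε.
(-7w - 1)/(4w + 5) + 7/4 = (4(-7w - 1) − (-7)(4w + 5)) / (4(4w + 5)) = 31/(4(4w + 5)).
For w > 0 we have 4w + 5 > 4w, so |(-7w - 1)/(4w + 5) + 7/4| = 31/(4(4w + 5)) < 31/(4·4w) = (31/16)/w.
Thus |(-7w - 1)/(4w + 5) + 7/4| < ε whenever w > (31/16)/ε.
Take M = (31/16)/ε. If w > M then |(-7w - 1)/(4w + 5) + 7/4| < (31/16)/w < ε.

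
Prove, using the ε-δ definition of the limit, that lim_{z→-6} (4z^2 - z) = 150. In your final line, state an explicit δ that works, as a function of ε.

δ = min(1, ε/53)

Let ε > 0 be given. We want δ > 0 such that 0 < |z + 6| < δ implies |(4z^2 - z) − 150| < ε.
(4z^2 - z) − 150 = 4z^2 - z - 150 = (z + 6)(4z - 25).
So |(4z^2 - z) − 150| = |z + 6|·|4z - 25|.
Assume first that |z + 6| < 1, so |z| < 7. Then |4z - 25| ≤ 4·7 + 25 = 53.
Hence |(4z^2 - z) − 150| ≤ 53|z + 6| < ε provided |z + 6| < ε/53.
Choosing δ = min(1, ε/53) ensures both conditions, hence |(4z^2 - z) − 150| < ε.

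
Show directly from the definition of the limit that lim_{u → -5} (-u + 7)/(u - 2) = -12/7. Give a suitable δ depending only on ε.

δ = min(7/2, (49/10)ε)

Fix ε > 0. We want δ > 0 with 0 < |u + 5| < δ ⇒ |(-u + 7)/(u - 2) + 12/7| < ε.
Combining over a common denominator, (-u + 7)/(u - 2) + 12/7 = [(-u + 7)·(-7) − 12·(u - 2)] / [(-7)·(u - 2)] = -5(u + 5) / ((-7)(u - 2)).
So |(-u + 7)/(u - 2) + 12/7| = 5|u + 5| / (7·|u − 2|).
Require δ ≤ 7/2, so |u − 2| ≥ |-7| − |u + 5| > 7 − 7/2 = 7/2.
Hence |(-u + 7)/(u - 2) + 12/7| < 5|u + 5|/(7·(7/2)) = (10/49)|u + 5|, which is < ε once |u + 5| < (49/10)ε.
Take δ = min(7/2, (49/10)ε). Then 0 < |u + 5| < δ forces both bounds, so |(-u + 7)/(u - 2) + 12/7| < ε.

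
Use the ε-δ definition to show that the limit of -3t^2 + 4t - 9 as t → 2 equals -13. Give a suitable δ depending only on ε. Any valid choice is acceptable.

δ = min(1, ε/11)

Let ε > 0 be given. We want δ > 0 such that 0 < |t − 2| < δ implies |(-3t^2 + 4t - 9) + 13| < ε.
(-3t^2 + 4t - 9) + 13 = -3t^2 + 4t + 4 = (t − 2)(-3t - 2).
So |(-3t^2 + 4t - 9) + 13| = |t − 2|·|-3t - 2|.
Require δ ≤ 1. Then |t − 2| < 1 gives |t| < 3, and by the triangle inequality |-3t - 2| ≤ 3·3 + 2 = 11.
Hence |(-3t^2 + 4t - 9) + 13| ≤ 11|t − 2| < ε provided |t − 2| < ε/11.
Choosing δ = min(1, ε/11) ensures both conditions, hence |(-3t^2 + 4t - 9) + 13| < ε.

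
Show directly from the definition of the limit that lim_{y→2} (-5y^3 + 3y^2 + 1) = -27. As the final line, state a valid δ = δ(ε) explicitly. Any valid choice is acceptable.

Suppose ε > 0. We want δ > 0 such that 0 < |y − 2| < δ implies |(-5y^3 + 3y^2 + 1) + 27| < ε.
(-5y^3 + 3y^2 + 1) + 27 = -5y^3 + 3y^2 + 28 = (y − 2)(-5y^2 - 7y - 14).
So |(-5y^3 + 3y^2 + 1) + 27| = |y − 2|·|-5y^2 - 7y - 14|.
Require δ ≤ 1. Then |y − 2| < 1 gives |y| < 3, and by the triangle inequality |-5y^2 - 7y - 14| ≤ 5·3^2 + 7·3 + 14 = 80.
Hence |(-5y^3 + 3y^2 + 1) + 27| ≤ 80|y − 2| < ε provided |y − 2| < ε/80.
Take δ = min(1, ε/80). Then 0 < |y − 2| < δ gives both |y − 2| < 1 and |y − 2| < ε/80, so |(-5y^3 + 3y^2 + 1) + 27| < ε.

δ = min(1, ε/80)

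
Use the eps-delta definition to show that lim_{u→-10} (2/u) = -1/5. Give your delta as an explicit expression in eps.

delta = min(5, 25eps)

Suppose eps > 0. We seek delta > 0 such that 0 < |u + 10| < delta implies |2/u + 1/5| < eps.
|2/u + 1/5| = 2·|-10 − u|/(10·|u|) = 2|u + 10|/(10|u|).
Restrict delta ≤ 5. Then |u + 10| < 5 gives |u| > 5, so 10|u| > 50.
Then |2/u + 1/5| < 2|u + 10|/50, which is < eps when |u + 10| < 25eps.
Take delta = min(5, 25eps). Then 0 < |u + 10| < delta gives both |u + 10| < 5 and |u + 10| < 25eps, so |2/u + 1/5| < eps.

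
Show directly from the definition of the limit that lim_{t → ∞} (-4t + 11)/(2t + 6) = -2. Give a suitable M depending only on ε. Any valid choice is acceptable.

Let ε > 0 be given. We seek M > 0 such that t > M implies |(-4t + 11)/(2t + 6) + 2| < ε.
(-4t + 11)/(2t + 6) + 2 = (2(-4t + 11) − (-4)(2t + 6)) / (2(2t + 6)) = 46/(2(2t + 6)).
For t > 0 we have 2t + 6 > 2t, so |(-4t + 11)/(2t + 6) + 2| = 46/(2(2t + 6)) < 46/(2·2t) = (23/2)/t.
Thus |(-4t + 11)/(2t + 6) + 2| < ε whenever t > (23/2)/ε.
Take M = (23/2)/ε. If t > M then |(-4t + 11)/(2t + 6) + 2| < (23/2)/t < ε.

M = (23/2)/ε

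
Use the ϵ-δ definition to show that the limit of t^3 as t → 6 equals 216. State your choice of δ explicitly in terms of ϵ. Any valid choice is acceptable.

Fix ϵ > 0. We seek δ > 0 with 0 < |t − 6| < δ ⇒ |t^3 − 216| < ϵ.
Factor: t^3 − 216 = (t − 6)(t^2 + 6t + 36), so |t^3 − 216| = |t − 6|·|t^2 + 6t + 36|.
Restrict δ ≤ 1. Then |t − 6| < 1 gives |t| < 7, so by the triangle inequality |t^2 + 6t + 36| ≤ 7^2 + 6·7 + 36 = 127.
Hence |t^3 − 216| ≤ 127|t − 6|, which is < ϵ once |t − 6| < ϵ/127.
Take δ = min(1, ϵ/127). If 0 < |t − 6| < δ then both bounds hold and |t^3 − 216| ≤ 127|t − 6| < 127·(ϵ/127) = ϵ.

δ = min(1, ϵ/127)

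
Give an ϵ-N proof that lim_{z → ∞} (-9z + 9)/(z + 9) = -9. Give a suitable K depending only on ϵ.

K = 90/ϵ

Suppose ϵ > 0. We seek K > 0 such that z > K implies |(-9z + 9)/(z + 9) + 9| < ϵ.
(-9z + 9)/(z + 9) + 9 = ((-9z + 9) − (-9)(z + 9)) / ((z + 9)) = 90/((z + 9)).
For z > 0 we have z + 9 > z, so |(-9z + 9)/(z + 9) + 9| = 90/((z + 9)) < 90/(z) = 90/z.
Thus |(-9z + 9)/(z + 9) + 9| < ϵ whenever z > 90/ϵ.
Take K = 90/ϵ. If z > K then |(-9z + 9)/(z + 9) + 9| < 90/z < ϵ.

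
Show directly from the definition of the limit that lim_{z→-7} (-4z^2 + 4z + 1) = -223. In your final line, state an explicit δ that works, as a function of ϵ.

Suppose ϵ > 0. We want δ > 0 such that 0 < |z + 7| < δ implies |(-4z^2 + 4z + 1) + 223| < ϵ.
(-4z^2 + 4z + 1) + 223 = -4z^2 + 4z + 224 = (z + 7)(-4z + 32).
So |(-4z^2 + 4z + 1) + 223| = |z + 7|·|-4z + 32|.
Require δ ≤ 1. Then |z + 7| < 1 gives |z| < 8, and by the triangle inequality |-4z + 32| ≤ 4·8 + 32 = 64.
Hence |(-4z^2 + 4z + 1) + 223| ≤ 64|z + 7| < ϵ provided |z + 7| < ϵ/64.
Choosing δ = min(1, ϵ/64) ensures both conditions, hence |(-4z^2 + 4z + 1) + 223| < ϵ.

δ = min(1, ϵ/64)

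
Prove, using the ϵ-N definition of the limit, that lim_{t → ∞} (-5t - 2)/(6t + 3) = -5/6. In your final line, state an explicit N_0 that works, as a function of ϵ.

Let ϵ > 0 be given. We seek N_0 > 0 such that t > N_0 implies |(-5t - 2)/(6t + 3) + 5/6| < ϵ.
(-5t - 2)/(6t + 3) + 5/6 = (6(-5t - 2) − (-5)(6t + 3)) / (6(6t + 3)) = 3/(6(6t + 3)).
For t > 0 we have 6t + 3 > 6t, so |(-5t - 2)/(6t + 3) + 5/6| = 3/(6(6t + 3)) < 3/(6·6t) = (1/12)/t.
Thus |(-5t - 2)/(6t + 3) + 5/6| < ϵ whenever t > (1/12)/ϵ.
Take N_0 = (1/12)/ϵ. If t > N_0 then |(-5t - 2)/(6t + 3) + 5/6| < (1/12)/t < ϵ.

N_0 = (1/12)/ϵ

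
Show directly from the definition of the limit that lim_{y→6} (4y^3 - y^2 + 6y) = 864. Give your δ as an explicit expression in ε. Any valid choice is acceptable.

δ = min(1, ε/501)

Fix ε > 0. We want δ > 0 such that 0 < |y − 6| < δ implies |(4y^3 - y^2 + 6y) − 864| < ε.
(4y^3 - y^2 + 6y) − 864 = 4y^3 - y^2 + 6y - 864 = (y − 6)(4y^2 + 23y + 144).
So |(4y^3 - y^2 + 6y) − 864| = |y − 6|·|4y^2 + 23y + 144|.
Assume first that |y − 6| < 1, so |y| < 7. Then |4y^2 + 23y + 144| ≤ 4·7^2 + 23·7 + 144 = 501.
Hence |(4y^3 - y^2 + 6y) − 864| ≤ 501|y − 6| < ε provided |y − 6| < ε/501.
Take δ = min(1, ε/501). Then 0 < |y − 6| < δ gives both |y − 6| < 1 and |y − 6| < ε/501, so |(4y^3 - y^2 + 6y) − 864| < ε.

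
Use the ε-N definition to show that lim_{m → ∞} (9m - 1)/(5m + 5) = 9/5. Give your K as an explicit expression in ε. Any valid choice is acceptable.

Let ε > 0. For m ≥ 1, |(9m - 1)/(5m + 5) − (9/5)| = |-50|/(5(5m + 5)) = 50/(5(5m + 5)).
Since 5m + 5 ≥ 5m for m ≥ 1, this is ≤ 50/(5·5m) = 2/m.
So |(9m - 1)/(5m + 5) − (9/5)| < ε whenever m > 2/ε.
Take K = 2/ε. If m > K then |(9m - 1)/(5m + 5) − (9/5)| ≤ 2/m < ε.

K = 2/ε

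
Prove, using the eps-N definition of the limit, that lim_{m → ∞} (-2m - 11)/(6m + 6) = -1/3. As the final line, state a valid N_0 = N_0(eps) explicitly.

Let eps > 0 be given. For m ≥ 1, |(-2m - 11)/(6m + 6) + 1/3| = |-54|/(6(6m + 6)) = 54/(6(6m + 6)).
Since 6m + 6 ≥ 6m for m ≥ 1, this is ≤ 54/(6·6m) = (3/2)/m.
So |(-2m - 11)/(6m + 6) + 1/3| < eps whenever m > (3/2)/eps.
Take N_0 = (3/2)/eps. If m > N_0 then |(-2m - 11)/(6m + 6) + 1/3| ≤ (3/2)/m < eps.

N_0 = (3/2)/eps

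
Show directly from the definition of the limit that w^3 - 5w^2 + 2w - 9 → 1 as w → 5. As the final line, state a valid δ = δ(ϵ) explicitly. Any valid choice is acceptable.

δ = min(1, ϵ/38)

Fix ϵ > 0. We want δ > 0 such that 0 < |w − 5| < δ implies |(w^3 - 5w^2 + 2w - 9) − 1| < ϵ.
(w^3 - 5w^2 + 2w - 9) − 1 = w^3 - 5w^2 + 2w - 10 = (w − 5)(w^2 + 2).
So |(w^3 - 5w^2 + 2w - 9) − 1| = |w − 5|·|w^2 + 2|.
Require δ ≤ 1. Then |w − 5| < 1 gives |w| < 6, and by the triangle inequality |w^2 + 2| ≤ 6^2 + 2 = 38.
Hence |(w^3 - 5w^2 + 2w - 9) − 1| ≤ 38|w − 5| < ϵ provided |w − 5| < ϵ/38.
Choosing δ = min(1, ϵ/38) ensures both conditions, hence |(w^3 - 5w^2 + 2w - 9) − 1| < ϵ.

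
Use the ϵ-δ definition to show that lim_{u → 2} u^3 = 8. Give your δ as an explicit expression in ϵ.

Let ϵ > 0. We seek δ > 0 with 0 < |u − 2| < δ ⇒ |u^3 − 8| < ϵ.
Factor: u^3 − 8 = (u − 2)(u^2 + 2u + 4), so |u^3 − 8| = |u − 2|·|u^2 + 2u + 4|.
Restrict δ ≤ 1. Then |u − 2| < 1 gives |u| < 3, so by the triangle inequality |u^2 + 2u + 4| ≤ 3^2 + 2·3 + 4 = 19.
Hence |u^3 − 8| ≤ 19|u − 2|, which is < ϵ once |u − 2| < ϵ/19.
Take δ = min(1, ϵ/19). If 0 < |u − 2| < δ then both bounds hold and |u^3 − 8| ≤ 19|u − 2| < 19·(ϵ/19) = ϵ.

δ = min(1, ϵ/19)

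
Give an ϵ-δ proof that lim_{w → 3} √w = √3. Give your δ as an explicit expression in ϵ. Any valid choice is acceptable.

Let ϵ > 0. We want δ > 0 such that 0 < |w − 3| < δ implies |√w − √3| < ϵ.
Multiplying by the conjugate, |√w − √3| = |w − 3|/(√w + √3).
Restrict δ ≤ 3 so that |w − 3| < 3 forces w > 0, and then √w + √3 > √3.
Hence |√w − √3| < |w − 3|/√3, which is < ϵ once |w − 3| < √3·ϵ.
Take δ = min(3, √3·ϵ). If 0 < |w − 3| < δ then w > 0 and |√w − √3| < |w − 3|/√3 < ϵ.

δ = min(3, √3·ϵ)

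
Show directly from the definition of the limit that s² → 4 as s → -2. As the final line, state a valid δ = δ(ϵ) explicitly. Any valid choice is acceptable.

Let ϵ > 0. We seek δ > 0 with 0 < |s + 2| < δ ⇒ |s² − 4| < ϵ.
Factor: s² − 4 = (s + 2)(s - 2), so |s² − 4| = |s + 2|·|s - 2|.
Impose δ ≤ 1 so that |s| < 3; then |s - 2| ≤ 5.
Hence |s² − 4| ≤ 5|s + 2|, which is < ϵ once |s + 2| < ϵ/5.
Take δ = min(1, ϵ/5). If 0 < |s + 2| < δ then both bounds hold and |s² − 4| ≤ 5|s + 2| < 5·(ϵ/5) = ϵ.

δ = min(1, ϵ/5)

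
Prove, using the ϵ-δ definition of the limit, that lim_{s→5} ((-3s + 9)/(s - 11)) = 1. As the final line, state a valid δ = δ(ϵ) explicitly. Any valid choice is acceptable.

Suppose ϵ > 0. We want δ > 0 with 0 < |s − 5| < δ ⇒ |(-3s + 9)/(s - 11) − 1| < ϵ.
Combining over a common denominator, (-3s + 9)/(s - 11) − 1 = [(-3s + 9)·(-6) − (-6)·(s - 11)] / [(-6)·(s - 11)] = 24(s − 5) / ((-6)(s - 11)).
So |(-3s + 9)/(s - 11) − 1| = 24|s − 5| / (6·|s − 11|).
Restrict δ ≤ 3. Then |s − 5| < 3 gives |s − 11| = |(s − 5) + (-6)| ≥ 6 − 3 = 3.
Hence |(-3s + 9)/(s - 11) − 1| < 24|s − 5|/(6·3) = (4/3)|s − 5|, which is < ϵ once |s − 5| < (3/4)ϵ.
Take δ = min(3, (3/4)ϵ). Then 0 < |s − 5| < δ forces both bounds, so |(-3s + 9)/(s - 11) − 1| < ϵ.

δ = min(3, (3/4)ϵ)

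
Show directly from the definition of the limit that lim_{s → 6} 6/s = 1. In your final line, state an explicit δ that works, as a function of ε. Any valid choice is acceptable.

Let ε > 0 be given. We seek δ > 0 such that 0 < |s − 6| < δ implies |6/s − 1| < ε.
|6/s − 1| = 6·|6 − s|/(6·|s|) = 6|s − 6|/(6|s|).
Require δ ≤ 3 so that |s| > 6 − 3 = 3, hence 6|s| > 18.
Then |6/s − 1| < 6|s − 6|/18, which is < ε when |s − 6| < 3ε.
Take δ = min(3, 3ε). Then 0 < |s − 6| < δ gives both |s − 6| < 3 and |s − 6| < 3ε, so |6/s − 1| < ε.

δ = min(3, 3ε)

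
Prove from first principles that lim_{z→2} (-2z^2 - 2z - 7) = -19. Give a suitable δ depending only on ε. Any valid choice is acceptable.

Suppose ε > 0. We want δ > 0 such that 0 < |z − 2| < δ implies |(-2z^2 - 2z - 7) + 19| < ε.
(-2z^2 - 2z - 7) + 19 = -2z^2 - 2z + 12 = (z − 2)(-2z - 6).
So |(-2z^2 - 2z - 7) + 19| = |z − 2|·|-2z - 6|.
Assume first that |z − 2| < 1, so |z| < 3. Then |-2z - 6| ≤ 2·3 + 6 = 12.
Hence |(-2z^2 - 2z - 7) + 19| ≤ 12|z − 2| < ε provided |z − 2| < ε/12.
Take δ = min(1, ε/12). Then 0 < |z − 2| < δ gives both |z − 2| < 1 and |z − 2| < ε/12, so |(-2z^2 - 2z - 7) + 19| < ε.

δ = min(1, ε/12)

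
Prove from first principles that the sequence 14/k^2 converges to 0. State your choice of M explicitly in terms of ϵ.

Let ϵ > 0 be given. For k ≥ 1, |14/k^2 − 0| = 14/k^2.
14/k^2 < ϵ ⇔ k^2 > 14/ϵ ⇔ k > (14/ϵ)^{1/2}.
Take M = (14/ϵ)^{1/2}. Then k > M implies 14/k^2 < ϵ.

M = (14/ϵ)^{1/2}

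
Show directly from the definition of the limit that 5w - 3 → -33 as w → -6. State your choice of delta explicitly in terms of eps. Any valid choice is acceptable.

delta = eps/5

Let eps > 0 be given. We need delta > 0 so that 0 < |w + 6| < delta implies |(5w - 3) + 33| < eps.
|(5w - 3) + 33| = |5w + 30| = 5|w + 6|.
So 5|w + 6| < eps exactly when |w + 6| < eps/5.
Choosing delta = eps/5 gives |(5w - 3) + 33| = 5|w + 6| < eps whenever |w + 6| < delta.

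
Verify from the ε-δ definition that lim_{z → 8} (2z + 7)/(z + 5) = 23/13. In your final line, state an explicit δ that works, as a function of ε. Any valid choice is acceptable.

δ = min(13/2, (169/6)ε)

Fix ε > 0. We want δ > 0 with 0 < |z − 8| < δ ⇒ |(2z + 7)/(z + 5) − (23/13)| < ε.
Combining over a common denominator, (2z + 7)/(z + 5) − (23/13) = [(2z + 7)·13 − 23·(z + 5)] / [13·(z + 5)] = 3(z − 8) / (13(z + 5)).
So |(2z + 7)/(z + 5) − (23/13)| = 3|z − 8| / (13·|z + 5|).
Require δ ≤ 13/2, so |z + 5| ≥ |13| − |z − 8| > 13 − 13/2 = 13/2.
Hence |(2z + 7)/(z + 5) − (23/13)| < 3|z − 8|/(13·(13/2)) = (6/169)|z − 8|, which is < ε once |z − 8| < (169/6)ε.
Take δ = min(13/2, (169/6)ε). Then 0 < |z − 8| < δ forces both bounds, so |(2z + 7)/(z + 5) − (23/13)| < ε.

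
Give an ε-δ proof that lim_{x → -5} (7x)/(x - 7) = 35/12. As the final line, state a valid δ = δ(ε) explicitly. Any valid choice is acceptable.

δ = min(6, (72/49)ε)

Fix ε > 0. We want δ > 0 with 0 < |x + 5| < δ ⇒ |(7x)/(x - 7) − (35/12)| < ε.
Combining over a common denominator, (7x)/(x - 7) − (35/12) = [(7x)·(-12) − (-35)·(x - 7)] / [(-12)·(x - 7)] = -49(x + 5) / ((-12)(x - 7)).
So |(7x)/(x - 7) − (35/12)| = 49|x + 5| / (12·|x − 7|).
Require δ ≤ 6, so |x − 7| ≥ |-12| − |x + 5| > 12 − 6 = 6.
Hence |(7x)/(x - 7) − (35/12)| < 49|x + 5|/(12·6) = (49/72)|x + 5|, which is < ε once |x + 5| < (72/49)ε.
Take δ = min(6, (72/49)ε). Then 0 < |x + 5| < δ forces both bounds, so |(7x)/(x - 7) − (35/12)| < ε.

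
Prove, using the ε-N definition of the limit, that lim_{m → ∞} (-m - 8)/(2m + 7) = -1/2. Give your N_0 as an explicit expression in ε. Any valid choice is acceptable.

N_0 = (9/4)/ε

Fix ε > 0. For m ≥ 1, |(-m - 8)/(2m + 7) + 1/2| = |-9|/(2(2m + 7)) = 9/(2(2m + 7)).
Since 2m + 7 ≥ 2m for m ≥ 1, this is ≤ 9/(2·2m) = (9/4)/m.
So |(-m - 8)/(2m + 7) + 1/2| < ε whenever m > (9/4)/ε.
Take N_0 = (9/4)/ε. If m > N_0 then |(-m - 8)/(2m + 7) + 1/2| ≤ (9/4)/m < ε.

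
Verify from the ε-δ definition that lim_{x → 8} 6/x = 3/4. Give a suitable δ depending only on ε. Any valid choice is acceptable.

Let ε > 0 be given. We seek δ > 0 such that 0 < |x − 8| < δ implies |6/x − (3/4)| < ε.
|6/x − (3/4)| = 6·|8 − x|/(8·|x|) = 6|x − 8|/(8|x|).
Restrict δ ≤ 4. Then |x − 8| < 4 gives |x| > 4, so 8|x| > 32.
Then |6/x − (3/4)| < 6|x − 8|/32, which is < ε when |x − 8| < (16/3)ε.
Take δ = min(4, (16/3)ε). Then 0 < |x − 8| < δ gives both |x − 8| < 4 and |x − 8| < (16/3)ε, so |6/x − (3/4)| < ε.

δ = min(4, (16/3)ε)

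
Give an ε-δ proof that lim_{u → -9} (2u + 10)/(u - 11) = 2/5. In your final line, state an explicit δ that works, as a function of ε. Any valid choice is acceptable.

δ = min(10, (25/4)ε)

Let ε > 0 be given. We want δ > 0 with 0 < |u + 9| < δ ⇒ |(2u + 10)/(u - 11) − (2/5)| < ε.
Combining over a common denominator, (2u + 10)/(u - 11) − (2/5) = [(2u + 10)·(-20) − (-8)·(u - 11)] / [(-20)·(u - 11)] = -32(u + 9) / ((-20)(u - 11)).
So |(2u + 10)/(u - 11) − (2/5)| = 32|u + 9| / (20·|u − 11|).
Require δ ≤ 10, so |u − 11| ≥ |-20| − |u + 9| > 20 − 10 = 10.
Hence |(2u + 10)/(u - 11) − (2/5)| < 32|u + 9|/(20·10) = (4/25)|u + 9|, which is < ε once |u + 9| < (25/4)ε.
Take δ = min(10, (25/4)ε). Then 0 < |u + 9| < δ forces both bounds, so |(2u + 10)/(u - 11) − (2/5)| < ε.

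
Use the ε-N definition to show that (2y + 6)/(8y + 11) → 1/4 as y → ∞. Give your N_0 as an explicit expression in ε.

Fix ε > 0. We seek N_0 > 0 such that y > N_0 implies |(2y + 6)/(8y + 11) − (1/4)| < ε.
(2y + 6)/(8y + 11) − (1/4) = (8(2y + 6) − 2(8y + 11)) / (8(8y + 11)) = 26/(8(8y + 11)).
For y > 0 we have 8y + 11 > 8y, so |(2y + 6)/(8y + 11) − (1/4)| = 26/(8(8y + 11)) < 26/(8·8y) = (13/32)/y.
Thus |(2y + 6)/(8y + 11) − (1/4)| < ε whenever y > (13/32)/ε.
Take N_0 = (13/32)/ε. If y > N_0 then |(2y + 6)/(8y + 11) − (1/4)| < (13/32)/y < ε.

N_0 = (13/32)/ε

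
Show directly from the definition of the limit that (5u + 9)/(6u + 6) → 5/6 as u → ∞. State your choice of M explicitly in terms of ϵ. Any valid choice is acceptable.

M = (2/3)/ϵ

Let ϵ > 0. We seek M > 0 such that u > M implies |(5u + 9)/(6u + 6) − (5/6)| < ϵ.
(5u + 9)/(6u + 6) − (5/6) = (6(5u + 9) − 5(6u + 6)) / (6(6u + 6)) = 24/(6(6u + 6)).
For u > 0 we have 6u + 6 > 6u, so |(5u + 9)/(6u + 6) − (5/6)| = 24/(6(6u + 6)) < 24/(6·6u) = (2/3)/u.
Thus |(5u + 9)/(6u + 6) − (5/6)| < ϵ whenever u > (2/3)/ϵ.
Take M = (2/3)/ϵ. If u > M then |(5u + 9)/(6u + 6) − (5/6)| < (2/3)/u < ϵ.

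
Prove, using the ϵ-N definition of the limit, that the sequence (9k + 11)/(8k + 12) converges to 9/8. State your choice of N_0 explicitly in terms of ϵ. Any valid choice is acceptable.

Suppose ϵ > 0. For k ≥ 1, |(9k + 11)/(8k + 12) − (9/8)| = |-20|/(8(8k + 12)) = 20/(8(8k + 12)).
Since 8k + 12 ≥ 8k for k ≥ 1, this is ≤ 20/(8·8k) = (5/16)/k.
So |(9k + 11)/(8k + 12) − (9/8)| < ϵ whenever k > (5/16)/ϵ.
Take N_0 = (5/16)/ϵ. If k > N_0 then |(9k + 11)/(8k + 12) − (9/8)| ≤ (5/16)/k < ϵ.

N_0 = (5/16)/ϵ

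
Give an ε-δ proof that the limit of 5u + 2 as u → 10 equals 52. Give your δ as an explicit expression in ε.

δ = ε/5

Let ε > 0. We need δ > 0 so that 0 < |u − 10| < δ implies |(5u + 2) − 52| < ε.
Since (5u + 2) − 52 = 5(u − 10), we have |(5u + 2) − 52| = 5|u − 10|.
Thus it suffices that |u − 10| < ε/5.
Choosing δ = ε/5 gives |(5u + 2) − 52| = 5|u − 10| < ε whenever |u − 10| < δ.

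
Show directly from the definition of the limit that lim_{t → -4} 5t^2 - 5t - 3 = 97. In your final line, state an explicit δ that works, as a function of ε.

Fix ε > 0. We want δ > 0 such that 0 < |t + 4| < δ implies |(5t^2 - 5t - 3) − 97| < ε.
(5t^2 - 5t - 3) − 97 = 5t^2 - 5t - 100 = (t + 4)(5t - 25).
So |(5t^2 - 5t - 3) − 97| = |t + 4|·|5t - 25|.
Assume first that |t + 4| < 1, so |t| < 5. Then |5t - 25| ≤ 5·5 + 25 = 50.
Hence |(5t^2 - 5t - 3) − 97| ≤ 50|t + 4| < ε provided |t + 4| < ε/50.
Choosing δ = min(1, ε/50) ensures both conditions, hence |(5t^2 - 5t - 3) − 97| < ε.

δ = min(1, ε/50)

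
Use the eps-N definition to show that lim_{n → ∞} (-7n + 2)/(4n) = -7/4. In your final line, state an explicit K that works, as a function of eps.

Fix eps > 0. For n ≥ 1, |(-7n + 2)/(4n) + 7/4| = |8|/(4(4n)) = 8/(4(4n)).
Since 4n ≥ 4n for n ≥ 1, this is ≤ 8/(4·4n) = (1/2)/n.
So |(-7n + 2)/(4n) + 7/4| < eps whenever n > (1/2)/eps.
Take K = (1/2)/eps. If n > K then |(-7n + 2)/(4n) + 7/4| ≤ (1/2)/n < eps.

K = (1/2)/eps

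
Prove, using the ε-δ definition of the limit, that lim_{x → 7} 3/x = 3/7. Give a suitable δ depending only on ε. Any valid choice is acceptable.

δ = min(7/2, (49/6)ε)

Suppose ε > 0. We seek δ > 0 such that 0 < |x − 7| < δ implies |3/x − (3/7)| < ε.
|3/x − (3/7)| = 3·|7 − x|/(7·|x|) = 3|x − 7|/(7|x|).
Restrict δ ≤ 7/2. Then |x − 7| < 7/2 gives |x| > 7/2, so 7|x| > 49/2.
Then |3/x − (3/7)| < 3|x − 7|/(49/2), which is < ε when |x − 7| < (49/6)ε.
Take δ = min(7/2, (49/6)ε). Then 0 < |x − 7| < δ gives both |x − 7| < 7/2 and |x − 7| < (49/6)ε, so |3/x − (3/7)| < ε.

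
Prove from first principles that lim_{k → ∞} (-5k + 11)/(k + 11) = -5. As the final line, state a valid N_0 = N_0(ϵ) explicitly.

Suppose ϵ > 0. For k ≥ 1, |(-5k + 11)/(k + 11) + 5| = |66|/((k + 11)) = 66/((k + 11)).
Since k + 11 ≥ k for k ≥ 1, this is ≤ 66/(k) = 66/k.
So |(-5k + 11)/(k + 11) + 5| < ϵ whenever k > 66/ϵ.
Take N_0 = 66/ϵ. If k > N_0 then |(-5k + 11)/(k + 11) + 5| ≤ 66/k < ϵ.

N_0 = 66/ϵ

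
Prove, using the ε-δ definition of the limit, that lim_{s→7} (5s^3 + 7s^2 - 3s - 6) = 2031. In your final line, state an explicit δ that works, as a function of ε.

δ = min(1, ε/947)

Suppose ε > 0. We want δ > 0 such that 0 < |s − 7| < δ implies |(5s^3 + 7s^2 - 3s - 6) − 2031| < ε.
(5s^3 + 7s^2 - 3s - 6) − 2031 = 5s^3 + 7s^2 - 3s - 2037 = (s − 7)(5s^2 + 42s + 291).
So |(5s^3 + 7s^2 - 3s - 6) − 2031| = |s − 7|·|5s^2 + 42s + 291|.
Assume first that |s − 7| < 1, so |s| < 8. Then |5s^2 + 42s + 291| ≤ 5·8^2 + 42·8 + 291 = 947.
Hence |(5s^3 + 7s^2 - 3s - 6) − 2031| ≤ 947|s − 7| < ε provided |s − 7| < ε/947.
Choosing δ = min(1, ε/947) ensures both conditions, hence |(5s^3 + 7s^2 - 3s - 6) − 2031| < ε.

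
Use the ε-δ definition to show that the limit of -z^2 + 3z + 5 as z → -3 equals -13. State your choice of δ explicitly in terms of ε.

δ = min(1, ε/10)

Fix ε > 0. We want δ > 0 such that 0 < |z + 3| < δ implies |(-z^2 + 3z + 5) + 13| < ε.
(-z^2 + 3z + 5) + 13 = -z^2 + 3z + 18 = (z + 3)(-z + 6).
So |(-z^2 + 3z + 5) + 13| = |z + 3|·|-z + 6|.
Assume first that |z + 3| < 1, so |z| < 4. Then |-z + 6| ≤ 4 + 6 = 10.
Hence |(-z^2 + 3z + 5) + 13| ≤ 10|z + 3| < ε provided |z + 3| < ε/10.
Choosing δ = min(1, ε/10) ensures both conditions, hence |(-z^2 + 3z + 5) + 13| < ε.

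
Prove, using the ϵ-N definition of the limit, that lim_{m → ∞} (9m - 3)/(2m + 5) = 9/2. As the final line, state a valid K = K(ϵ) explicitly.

K = (51/4)/ϵ

Fix ϵ > 0. For m ≥ 1, |(9m - 3)/(2m + 5) − (9/2)| = |-51|/(2(2m + 5)) = 51/(2(2m + 5)).
Since 2m + 5 ≥ 2m for m ≥ 1, this is ≤ 51/(2·2m) = (51/4)/m.
So |(9m - 3)/(2m + 5) − (9/2)| < ϵ whenever m > (51/4)/ϵ.
Take K = (51/4)/ϵ. If m > K then |(9m - 3)/(2m + 5) − (9/2)| ≤ (51/4)/m < ϵ.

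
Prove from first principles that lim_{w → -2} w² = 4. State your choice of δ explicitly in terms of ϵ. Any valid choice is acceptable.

Let ϵ > 0 be given. We seek δ > 0 with 0 < |w + 2| < δ ⇒ |w² − 4| < ϵ.
Factor: w² − 4 = (w + 2)(w - 2), so |w² − 4| = |w + 2|·|w - 2|.
Impose δ ≤ 2 so that |w| < 4; then |w - 2| ≤ 6.
Hence |w² − 4| ≤ 6|w + 2|, which is < ϵ once |w + 2| < ϵ/6.
Take δ = min(2, ϵ/6). If 0 < |w + 2| < δ then both bounds hold and |w² − 4| ≤ 6|w + 2| < 6·(ϵ/6) = ϵ.

δ = min(2, ϵ/6)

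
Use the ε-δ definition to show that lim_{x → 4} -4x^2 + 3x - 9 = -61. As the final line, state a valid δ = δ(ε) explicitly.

Fix ε > 0. We want δ > 0 such that 0 < |x − 4| < δ implies |(-4x^2 + 3x - 9) + 61| < ε.
(-4x^2 + 3x - 9) + 61 = -4x^2 + 3x + 52 = (x − 4)(-4x - 13).
So |(-4x^2 + 3x - 9) + 61| = |x − 4|·|-4x - 13|.
Require δ ≤ 1. Then |x − 4| < 1 gives |x| < 5, and by the triangle inequality |-4x - 13| ≤ 4·5 + 13 = 33.
Hence |(-4x^2 + 3x - 9) + 61| ≤ 33|x − 4| < ε provided |x − 4| < ε/33.
Choosing δ = min(1, ε/33) ensures both conditions, hence |(-4x^2 + 3x - 9) + 61| < ε.

δ = min(1, ε/33)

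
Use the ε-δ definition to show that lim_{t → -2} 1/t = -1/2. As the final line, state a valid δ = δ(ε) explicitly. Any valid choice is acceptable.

Let ε > 0 be given. We seek δ > 0 such that 0 < |t + 2| < δ implies |1/t + 1/2| < ε.
|1/t + 1/2| = |-2 − t|/(2·|t|) = |t + 2|/(2|t|).
Require δ ≤ 1 so that |t| > 2 − 1 = 1, hence 2|t| > 2.
Then |1/t + 1/2| < |t + 2|/2, which is < ε when |t + 2| < 2ε.
Take δ = min(1, 2ε). Then 0 < |t + 2| < δ gives both |t + 2| < 1 and |t + 2| < 2ε, so |1/t + 1/2| < ε.

δ = min(1, 2ε)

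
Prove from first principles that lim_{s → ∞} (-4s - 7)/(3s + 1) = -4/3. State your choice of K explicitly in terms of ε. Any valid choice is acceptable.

Fix ε > 0. We seek K > 0 such that s > K implies |(-4s - 7)/(3s + 1) + 4/3| < ε.
(-4s - 7)/(3s + 1) + 4/3 = (3(-4s - 7) − (-4)(3s + 1)) / (3(3s + 1)) = -17/(3(3s + 1)).
For s > 0 we have 3s + 1 > 3s, so |(-4s - 7)/(3s + 1) + 4/3| = 17/(3(3s + 1)) < 17/(3·3s) = (17/9)/s.
Thus |(-4s - 7)/(3s + 1) + 4/3| < ε whenever s > (17/9)/ε.
Take K = (17/9)/ε. If s > K then |(-4s - 7)/(3s + 1) + 4/3| < (17/9)/s < ε.

K = (17/9)/ε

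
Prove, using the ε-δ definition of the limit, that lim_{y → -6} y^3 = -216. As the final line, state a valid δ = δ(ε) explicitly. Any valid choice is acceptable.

δ = min(1, ε/127)

Fix ε > 0. We seek δ > 0 with 0 < |y + 6| < δ ⇒ |y^3 + 216| < ε.
Factor: y^3 + 216 = (y + 6)(y^2 - 6y + 36), so |y^3 + 216| = |y + 6|·|y^2 - 6y + 36|.
Restrict δ ≤ 1. Then |y + 6| < 1 gives |y| < 7, so by the triangle inequality |y^2 - 6y + 36| ≤ 7^2 + 6·7 + 36 = 127.
Hence |y^3 + 216| ≤ 127|y + 6|, which is < ε once |y + 6| < ε/127.
Take δ = min(1, ε/127). If 0 < |y + 6| < δ then both bounds hold and |y^3 + 216| ≤ 127|y + 6| < 127·(ε/127) = ε.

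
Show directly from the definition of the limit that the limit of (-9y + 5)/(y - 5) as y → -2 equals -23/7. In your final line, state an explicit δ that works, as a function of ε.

δ = min(7/2, (49/80)ε)

Suppose ε > 0. We want δ > 0 with 0 < |y + 2| < δ ⇒ |(-9y + 5)/(y - 5) + 23/7| < ε.
Combining over a common denominator, (-9y + 5)/(y - 5) + 23/7 = [(-9y + 5)·(-7) − 23·(y - 5)] / [(-7)·(y - 5)] = 40(y + 2) / ((-7)(y - 5)).
So |(-9y + 5)/(y - 5) + 23/7| = 40|y + 2| / (7·|y − 5|).
Require δ ≤ 7/2, so |y − 5| ≥ |-7| − |y + 2| > 7 − 7/2 = 7/2.
Hence |(-9y + 5)/(y - 5) + 23/7| < 40|y + 2|/(7·(7/2)) = (80/49)|y + 2|, which is < ε once |y + 2| < (49/80)ε.
Take δ = min(7/2, (49/80)ε). Then 0 < |y + 2| < δ forces both bounds, so |(-9y + 5)/(y - 5) + 23/7| < ε.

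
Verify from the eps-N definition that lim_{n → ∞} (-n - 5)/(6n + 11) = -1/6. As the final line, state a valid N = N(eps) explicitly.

N = (19/36)/eps

Let eps > 0 be given. For n ≥ 1, |(-n - 5)/(6n + 11) + 1/6| = |-19|/(6(6n + 11)) = 19/(6(6n + 11)).
Since 6n + 11 ≥ 6n for n ≥ 1, this is ≤ 19/(6·6n) = (19/36)/n.
So |(-n - 5)/(6n + 11) + 1/6| < eps whenever n > (19/36)/eps.
Take N = (19/36)/eps. If n > N then |(-n - 5)/(6n + 11) + 1/6| ≤ (19/36)/n < eps.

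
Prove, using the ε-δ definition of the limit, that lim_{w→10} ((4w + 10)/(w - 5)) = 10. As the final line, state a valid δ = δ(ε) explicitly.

Fix ε > 0. We want δ > 0 with 0 < |w − 10| < δ ⇒ |(4w + 10)/(w - 5) − 10| < ε.
Combining over a common denominator, (4w + 10)/(w - 5) − 10 = [(4w + 10)·5 − 50·(w - 5)] / [5·(w - 5)] = -30(w − 10) / (5(w - 5)).
So |(4w + 10)/(w - 5) − 10| = 30|w − 10| / (5·|w − 5|).
Require δ ≤ 5/2, so |w − 5| ≥ |5| − |w − 10| > 5 − 5/2 = 5/2.
Hence |(4w + 10)/(w - 5) − 10| < 30|w − 10|/(5·(5/2)) = (12/5)|w − 10|, which is < ε once |w − 10| < (5/12)ε.
Take δ = min(5/2, (5/12)ε). Then 0 < |w − 10| < δ forces both bounds, so |(4w + 10)/(w - 5) − 10| < ε.

δ = min(5/2, (5/12)ε)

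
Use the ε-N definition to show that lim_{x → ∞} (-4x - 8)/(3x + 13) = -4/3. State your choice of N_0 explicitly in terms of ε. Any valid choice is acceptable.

N_0 = (28/9)/ε

Suppose ε > 0. We seek N_0 > 0 such that x > N_0 implies |(-4x - 8)/(3x + 13) + 4/3| < ε.
(-4x - 8)/(3x + 13) + 4/3 = (3(-4x - 8) − (-4)(3x + 13)) / (3(3x + 13)) = 28/(3(3x + 13)).
For x > 0 we have 3x + 13 > 3x, so |(-4x - 8)/(3x + 13) + 4/3| = 28/(3(3x + 13)) < 28/(3·3x) = (28/9)/x.
Thus |(-4x - 8)/(3x + 13) + 4/3| < ε whenever x > (28/9)/ε.
Take N_0 = (28/9)/ε. If x > N_0 then |(-4x - 8)/(3x + 13) + 4/3| < (28/9)/x < ε.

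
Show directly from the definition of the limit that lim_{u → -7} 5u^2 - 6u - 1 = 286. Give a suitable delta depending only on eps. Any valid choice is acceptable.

Let eps > 0. We want delta > 0 such that 0 < |u + 7| < delta implies |(5u^2 - 6u - 1) − 286| < eps.
(5u^2 - 6u - 1) − 286 = 5u^2 - 6u - 287 = (u + 7)(5u - 41).
So |(5u^2 - 6u - 1) − 286| = |u + 7|·|5u - 41|.
Assume first that |u + 7| < 1, so |u| < 8. Then |5u - 41| ≤ 5·8 + 41 = 81.
Hence |(5u^2 - 6u - 1) − 286| ≤ 81|u + 7| < eps provided |u + 7| < eps/81.
Take delta = min(1, eps/81). Then 0 < |u + 7| < delta gives both |u + 7| < 1 and |u + 7| < eps/81, so |(5u^2 - 6u - 1) − 286| < eps.

delta = min(1, eps/81)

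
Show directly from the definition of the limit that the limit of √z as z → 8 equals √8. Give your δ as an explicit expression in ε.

δ = min(8, √8·ε)

Let ε > 0 be given. We want δ > 0 such that 0 < |z − 8| < δ implies |√z − √8| < ε.
Multiplying by the conjugate, |√z − √8| = |z − 8|/(√z + √8).
Restrict δ ≤ 8 so that |z − 8| < 8 forces z > 0, and then √z + √8 > √8.
Hence |√z − √8| < |z − 8|/√8, which is < ε once |z − 8| < √8·ε.
Take δ = min(8, √8·ε). If 0 < |z − 8| < δ then z > 0 and |√z − √8| < |z − 8|/√8 < ε.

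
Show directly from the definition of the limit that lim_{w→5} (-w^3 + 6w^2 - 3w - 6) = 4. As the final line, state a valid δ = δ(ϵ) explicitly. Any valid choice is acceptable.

δ = min(1, ϵ/44)

Suppose ϵ > 0. We want δ > 0 such that 0 < |w − 5| < δ implies |(-w^3 + 6w^2 - 3w - 6) − 4| < ϵ.
(-w^3 + 6w^2 - 3w - 6) − 4 = -w^3 + 6w^2 - 3w - 10 = (w − 5)(-w^2 + w + 2).
So |(-w^3 + 6w^2 - 3w - 6) − 4| = |w − 5|·|-w^2 + w + 2|.
Require δ ≤ 1. Then |w − 5| < 1 gives |w| < 6, and by the triangle inequality |-w^2 + w + 2| ≤ 6^2 + 6 + 2 = 44.
Hence |(-w^3 + 6w^2 - 3w - 6) − 4| ≤ 44|w − 5| < ϵ provided |w − 5| < ϵ/44.
Choosing δ = min(1, ϵ/44) ensures both conditions, hence |(-w^3 + 6w^2 - 3w - 6) − 4| < ϵ.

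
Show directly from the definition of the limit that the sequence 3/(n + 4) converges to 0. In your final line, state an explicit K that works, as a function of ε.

Suppose ε > 0. For n ≥ 1, |3/(n + 4) − 0| = 3/(n + 4) ≤ 3/n.
We need 3/n < ε, i.e. n > 3/ε.
Take K = 3/ε. If n > K then |3/(n + 4)| ≤ 3/n < ε.

K = 3/ε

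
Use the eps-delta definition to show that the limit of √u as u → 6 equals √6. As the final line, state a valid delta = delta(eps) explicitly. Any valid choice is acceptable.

delta = min(6, √6·eps)

Let eps > 0. We want delta > 0 such that 0 < |u − 6| < delta implies |√u − √6| < eps.
Rationalise: √u − √6 = (u − 6)/(√u + √6), so |√u − √6| = |u − 6|/(√u + √6).
Restrict delta ≤ 6 so that |u − 6| < 6 forces u > 0, and then √u + √6 > √6.
Hence |√u − √6| < |u − 6|/√6, which is < eps once |u − 6| < √6·eps.
Take delta = min(6, √6·eps). If 0 < |u − 6| < delta then u > 0 and |√u − √6| < |u − 6|/√6 < eps.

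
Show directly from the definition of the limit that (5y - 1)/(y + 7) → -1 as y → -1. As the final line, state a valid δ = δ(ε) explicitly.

δ = min(3, (1/2)ε)

Fix ε > 0. We want δ > 0 with 0 < |y + 1| < δ ⇒ |(5y - 1)/(y + 7) + 1| < ε.
Combining over a common denominator, (5y - 1)/(y + 7) + 1 = [(5y - 1)·6 − (-6)·(y + 7)] / [6·(y + 7)] = 36(y + 1) / (6(y + 7)).
So |(5y - 1)/(y + 7) + 1| = 36|y + 1| / (6·|y + 7|).
Restrict δ ≤ 3. Then |y + 1| < 3 gives |y + 7| = |(y + 1) + 6| ≥ 6 − 3 = 3.
Hence |(5y - 1)/(y + 7) + 1| < 36|y + 1|/(6·3) = 2|y + 1|, which is < ε once |y + 1| < (1/2)ε.
Take δ = min(3, (1/2)ε). Then 0 < |y + 1| < δ forces both bounds, so |(5y - 1)/(y + 7) + 1| < ε.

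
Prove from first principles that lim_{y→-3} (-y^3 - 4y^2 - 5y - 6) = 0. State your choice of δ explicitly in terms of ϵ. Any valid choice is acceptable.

Suppose ϵ > 0. We want δ > 0 such that 0 < |y + 3| < δ implies |(-y^3 - 4y^2 - 5y - 6)| < ϵ.
(-y^3 - 4y^2 - 5y - 6) = -y^3 - 4y^2 - 5y - 6 = (y + 3)(-y^2 - y - 2).
So |(-y^3 - 4y^2 - 5y - 6)| = |y + 3|·|-y^2 - y - 2|.
Assume first that |y + 3| < 2, so |y| < 5. Then |-y^2 - y - 2| ≤ 5^2 + 5 + 2 = 32.
Hence |(-y^3 - 4y^2 - 5y - 6)| ≤ 32|y + 3| < ϵ provided |y + 3| < ϵ/32.
Take δ = min(2, ϵ/32). Then 0 < |y + 3| < δ gives both |y + 3| < 2 and |y + 3| < ϵ/32, so |(-y^3 - 4y^2 - 5y - 6)| < ϵ.

δ = min(2, ϵ/32)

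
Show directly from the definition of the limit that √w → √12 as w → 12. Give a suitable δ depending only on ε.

δ = min(12, √12·ε)

Fix ε > 0. We want δ > 0 such that 0 < |w − 12| < δ implies |√w − √12| < ε.
Rationalise: √w − √12 = (w − 12)/(√w + √12), so |√w − √12| = |w − 12|/(√w + √12).
Restrict δ ≤ 12 so that |w − 12| < 12 forces w > 0, and then √w + √12 > √12.
Hence |√w − √12| < |w − 12|/√12, which is < ε once |w − 12| < √12·ε.
Take δ = min(12, √12·ε). If 0 < |w − 12| < δ then w > 0 and |√w − √12| < |w − 12|/√12 < ε.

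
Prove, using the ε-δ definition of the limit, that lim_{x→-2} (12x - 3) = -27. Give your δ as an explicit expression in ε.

δ = ε/12

Suppose ε > 0. We need δ > 0 so that 0 < |x + 2| < δ implies |(12x - 3) + 27| < ε.
Since (12x - 3) + 27 = 12(x + 2), we have |(12x - 3) + 27| = 12|x + 2|.
Thus it suffices that |x + 2| < ε/12.
Take δ = ε/12. If 0 < |x + 2| < δ then |(12x - 3) + 27| = 12|x + 2| < 12·(ε/12) = ε.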